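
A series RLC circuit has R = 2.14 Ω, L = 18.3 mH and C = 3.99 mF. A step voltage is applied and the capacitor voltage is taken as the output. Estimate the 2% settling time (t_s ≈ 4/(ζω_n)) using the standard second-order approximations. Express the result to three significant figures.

For a series RLC circuit (capacitor voltage as output), ω_n = 1/√(LC) = 1/√(18.3 mH · 3.99 mF) = 117 rad/s.
ζ = (R/2)·√(C/L) = (2.14/2)·√(3.99 mF/18.3 mH) = 0.500.
t_s ≈ 4/(ζω_n) = 0.0684 s.

t_s ≈ 0.0684 s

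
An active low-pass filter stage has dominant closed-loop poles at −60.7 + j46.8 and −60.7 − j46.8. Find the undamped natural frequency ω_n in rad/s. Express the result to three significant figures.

With σ = 60.7, ω_d = 46.8: ω_n = √(σ²+ω_d²) = 76.6 rad/s, ζ = σ/ω_n = 0.792.

ω_n ≈ 76.6 rad/s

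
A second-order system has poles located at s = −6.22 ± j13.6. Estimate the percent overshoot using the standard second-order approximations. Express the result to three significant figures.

%OS ≈ 23.8%

|pole| = ω_n = √(6.22² + 13.6²) = 15.0 rad/s; ζ = cos θ = σ/ω_n = 0.416.
%OS = 100·exp(−πζ/√(1−ζ²)) = 23.8%.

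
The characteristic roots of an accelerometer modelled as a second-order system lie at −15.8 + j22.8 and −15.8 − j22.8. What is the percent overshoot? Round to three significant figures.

|pole| = ω_n = √(15.8² + 22.8²) = 27.7 rad/s; ζ = cos θ = σ/ω_n = 0.570.
%OS = 100·exp(−πζ/√(1−ζ²)) = 11.3%.

%OS ≈ 11.3%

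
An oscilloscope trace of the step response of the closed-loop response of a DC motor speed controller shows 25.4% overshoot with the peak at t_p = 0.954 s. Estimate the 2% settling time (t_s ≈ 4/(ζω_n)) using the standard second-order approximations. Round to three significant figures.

t_s ≈ 2.78 s

From the overshoot, ζ = −ln(OS)/√(π²+ln²(OS)) = 0.400.
t_p = π/ω_d ⇒ ω_d = 3.29 rad/s; then ω_n = ω_d/√(1−ζ²) = 3.59 rad/s.
t_s ≈ 4/(ζω_n) = 4/(0.400·3.59) = 2.78 s.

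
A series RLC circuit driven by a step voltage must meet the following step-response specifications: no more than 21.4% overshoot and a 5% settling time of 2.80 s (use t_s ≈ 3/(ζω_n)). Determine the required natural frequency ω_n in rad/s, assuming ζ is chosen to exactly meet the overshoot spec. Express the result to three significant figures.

From %OS = 100·exp(−πζ/√(1−ζ²)), invert to get ζ = −ln(OS)/√(π² + ln²(OS)) with OS = 0.214.
−ln 0.214 = 1.542, so ζ = 1.542/√(π² + 2.377) = 0.441.
Then ω_n = 3/(ζ t_s) = 3/(0.441 × 2.80) = 2.43 rad/s.

ω_n ≈ 2.43 rad/s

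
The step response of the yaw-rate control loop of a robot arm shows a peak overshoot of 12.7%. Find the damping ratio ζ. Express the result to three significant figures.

ζ = −ln(OS)/√(π² + (ln OS)²). With OS = 0.127, ln OS = −2.064 and ζ = 2.064/3.759 = 0.549.

ζ ≈ 0.549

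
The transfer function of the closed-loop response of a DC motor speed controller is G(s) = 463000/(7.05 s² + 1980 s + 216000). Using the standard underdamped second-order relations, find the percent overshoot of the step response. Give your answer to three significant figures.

%OS ≈ 1.47%

Dividing through by 7.05: denominator becomes s² + 280.9 s + 30640.
So ω_n = √30640 = 175 rad/s and ζ = 280.9/(2·175) = 0.802.
%OS = 100·exp(−πζ/√(1−ζ²)) = 1.47%.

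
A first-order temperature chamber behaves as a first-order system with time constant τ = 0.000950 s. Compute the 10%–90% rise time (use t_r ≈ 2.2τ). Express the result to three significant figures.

t_r ≈ 0.00209 s

t_r ≈ 2.2τ = 0.00209 s.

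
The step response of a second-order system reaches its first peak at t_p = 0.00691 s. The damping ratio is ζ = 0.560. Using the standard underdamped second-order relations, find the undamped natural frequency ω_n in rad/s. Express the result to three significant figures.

Peak time t_p = π/ω_d, so ω_d = π/t_p = π/0.00691 = 455 rad/s.
ω_n = ω_d/√(1−ζ²) = 455/√0.686 = 549 rad/s.

ω_n ≈ 549 rad/s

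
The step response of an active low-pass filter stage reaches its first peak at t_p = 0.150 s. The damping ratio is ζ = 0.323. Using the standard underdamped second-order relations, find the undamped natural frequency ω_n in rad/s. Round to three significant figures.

Peak time t_p = π/ω_d, so ω_d = π/t_p = π/0.150 = 20.9 rad/s.
ω_n = ω_d/√(1−ζ²) = 20.9/√0.896 = 22.1 rad/s.

ω_n ≈ 22.1 rad/s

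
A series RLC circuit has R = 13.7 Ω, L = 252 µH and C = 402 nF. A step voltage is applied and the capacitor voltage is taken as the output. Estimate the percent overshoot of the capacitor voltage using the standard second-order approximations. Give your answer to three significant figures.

%OS ≈ 40.9%

For a series RLC circuit (capacitor voltage as output), ω_n = 1/√(LC) = 1/√(252 µH · 402 nF) = 99400 rad/s.
ζ = (R/2)·√(C/L) = (13.7/2)·√(402 nF/252 µH) = 0.274.
%OS = 100·exp(−πζ/√(1−ζ²)) = 40.9%.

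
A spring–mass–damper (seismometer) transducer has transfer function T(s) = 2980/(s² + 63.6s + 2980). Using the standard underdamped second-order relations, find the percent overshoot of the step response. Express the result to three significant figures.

ω_n = √2980 = 54.6 rad/s; ζ = 63.6/(2·54.6) = 0.583.
Overshoot: exp(−π·0.583/√(1−0.583²)) = 0.105, i.e. 10.5%.

%OS ≈ 10.5%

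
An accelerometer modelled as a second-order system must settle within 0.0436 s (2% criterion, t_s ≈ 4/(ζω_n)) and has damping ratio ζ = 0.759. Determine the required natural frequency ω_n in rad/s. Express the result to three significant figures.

Rearranging t_s ≈ 4/(ζω_n) gives ω_n = 4/(ζ·t_s) = 4/(0.759 × 0.0436) = 121 rad/s.

ω_n ≈ 121 rad/s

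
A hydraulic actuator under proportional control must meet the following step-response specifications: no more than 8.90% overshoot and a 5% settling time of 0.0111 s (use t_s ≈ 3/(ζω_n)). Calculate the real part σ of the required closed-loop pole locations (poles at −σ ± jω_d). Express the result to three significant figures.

The settling-time spec alone fixes σ = ζω_n = 3/t_s = 3/0.0111 = 270.
(Overshoot then fixes ζ = 0.610 and hence ω_d = σ·√(1−ζ²)/ζ = 351 rad/s.)

σ ≈ 270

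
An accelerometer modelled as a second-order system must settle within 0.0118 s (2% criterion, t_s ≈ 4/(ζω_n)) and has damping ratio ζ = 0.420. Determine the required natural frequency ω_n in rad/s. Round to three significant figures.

Rearranging t_s ≈ 4/(ζω_n) gives ω_n = 4/(ζ·t_s) = 4/(0.420 × 0.0118) = 807 rad/s.

ω_n ≈ 807 rad/s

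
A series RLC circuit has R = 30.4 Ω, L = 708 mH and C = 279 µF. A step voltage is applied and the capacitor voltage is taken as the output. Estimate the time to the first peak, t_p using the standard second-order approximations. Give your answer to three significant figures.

For a series RLC circuit (capacitor voltage as output), ω_n = 1/√(LC) = 1/√(708 mH · 279 µF) = 71.2 rad/s.
ζ = (R/2)·√(C/L) = (30.4/2)·√(279 µF/708 mH) = 0.302.
The damped frequency ω_d = ω_n√(1−ζ²) = 67.8 rad/s. t_p = π/ω_d = 0.0463 s.

t_p ≈ 0.0463 s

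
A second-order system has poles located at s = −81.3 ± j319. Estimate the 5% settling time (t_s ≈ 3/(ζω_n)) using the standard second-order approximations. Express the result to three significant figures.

For poles at −σ ± jω_d, ζω_n = σ = 81.3, so t_s ≈ 3/σ = 0.0369 s.

t_s ≈ 0.0369 s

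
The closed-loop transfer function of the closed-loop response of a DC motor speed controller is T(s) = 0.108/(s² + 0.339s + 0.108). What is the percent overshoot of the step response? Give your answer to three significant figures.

Comparing the denominator to s² + 2ζω_n s + ω_n²: ω_n = √0.108 = 0.329 rad/s, and 2ζω_n = 0.339 so ζ = 0.339/(2·0.329) = 0.516.
%OS = 100 e^{−πζ/√(1−ζ²)} with ζ = 0.516 gives 15.1%.

%OS ≈ 15.1%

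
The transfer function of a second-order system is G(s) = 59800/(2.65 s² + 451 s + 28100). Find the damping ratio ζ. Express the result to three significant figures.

ζ ≈ 0.826

Dividing through by 2.65: denominator becomes s² + 170.2 s + 10600.
So ω_n = √10600 = 103 rad/s and ζ = 170.2/(2·103) = 0.826.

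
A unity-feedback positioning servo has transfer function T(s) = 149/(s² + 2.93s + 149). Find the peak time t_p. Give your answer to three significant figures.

t_p ≈ 0.259 s

Matching coefficients with s² + 2ζω_n s + ω_n² gives ω_n² = 149 ⇒ ω_n = 12.2 rad/s, and ζ = 2.93/(2ω_n) = 0.120.
ω_d = ω_n√(1−ζ²) = 12.1 rad/s. Then t_p = π/ω_d = 0.259 s.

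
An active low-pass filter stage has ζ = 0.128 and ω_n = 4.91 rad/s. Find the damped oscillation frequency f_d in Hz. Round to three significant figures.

f_d ≈ 0.775 Hz

ω_d = ω_n√(1−ζ²) = 4.91·√0.984 = 4.87 rad/s.
f_d = ω_d/(2π) = 0.775 Hz.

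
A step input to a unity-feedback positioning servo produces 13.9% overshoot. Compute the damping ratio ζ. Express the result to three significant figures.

ζ = −ln(OS)/√(π² + (ln OS)²). With OS = 0.139, ln OS = −1.973 and ζ = 1.973/3.710 = 0.532.

ζ ≈ 0.532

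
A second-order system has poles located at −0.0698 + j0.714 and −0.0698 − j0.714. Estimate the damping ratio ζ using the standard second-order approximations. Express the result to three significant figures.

ζ ≈ 0.0973

|pole| = ω_n = √(0.0698² + 0.714²) = 0.717 rad/s; ζ = cos θ = σ/ω_n = 0.0973.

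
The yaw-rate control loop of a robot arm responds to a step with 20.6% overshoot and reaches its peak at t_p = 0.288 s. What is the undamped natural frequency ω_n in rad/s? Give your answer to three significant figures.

ζ from %OS: ζ = |ln 0.206|/√(π²+ln²0.206) = 0.449.
From t_p = π/ω_d, ω_d = π/0.288 = 10.9 rad/s, so ω_n = ω_d/√(1−ζ²) = 12.2 rad/s.

ω_n ≈ 12.2 rad/s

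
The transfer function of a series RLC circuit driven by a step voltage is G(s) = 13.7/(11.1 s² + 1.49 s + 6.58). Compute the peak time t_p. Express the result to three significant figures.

Dividing through by 11.1: denominator becomes s² + 0.1342 s + 0.5928.
So ω_n = √0.5928 = 0.770 rad/s and ζ = 0.1342/(2·0.770) = 0.0872.
The damped frequency ω_d = ω_n√(1−ζ²) = 0.767 rad/s. t_p = π/ω_d = 4.10 s.

t_p ≈ 4.10 s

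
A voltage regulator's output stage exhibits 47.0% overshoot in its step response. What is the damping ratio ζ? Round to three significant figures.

ζ ≈ 0.234

ζ = −ln(OS)/√(π² + (ln OS)²). With OS = 0.470, ln OS = −0.7550 and ζ = 0.7550/3.231 = 0.234.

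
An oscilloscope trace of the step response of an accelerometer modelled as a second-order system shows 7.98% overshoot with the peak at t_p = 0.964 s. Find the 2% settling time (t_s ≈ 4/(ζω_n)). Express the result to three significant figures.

The overshoot fixes ζ = −ln(OS)/√(π²+ln²(OS)) = 0.627.
t_p = π/ω_d ⇒ ω_d = 3.26 rad/s; then ω_n = ω_d/√(1−ζ²) = 4.18 rad/s.
t_s ≈ 4/(ζω_n) = 4/(0.627·4.18) = 1.53 s.

t_s ≈ 1.53 s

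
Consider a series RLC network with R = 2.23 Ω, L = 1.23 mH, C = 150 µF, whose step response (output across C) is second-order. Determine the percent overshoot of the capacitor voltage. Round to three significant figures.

For a series RLC circuit (capacitor voltage as output), ω_n = 1/√(LC) = 1/√(1.23 mH · 150 µF) = 2330 rad/s.
ζ = (R/2)·√(C/L) = (2.23/2)·√(150 µF/1.23 mH) = 0.389.
%OS = 100 e^{−πζ/√(1−ζ²)} with ζ = 0.389 gives 26.5%.

%OS ≈ 26.5%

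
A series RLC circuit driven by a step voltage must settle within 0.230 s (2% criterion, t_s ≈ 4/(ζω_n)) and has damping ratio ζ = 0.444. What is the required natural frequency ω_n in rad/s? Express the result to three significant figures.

Rearranging t_s ≈ 4/(ζω_n) gives ω_n = 4/(ζ·t_s) = 4/(0.444 × 0.230) = 39.2 rad/s.

ω_n ≈ 39.2 rad/s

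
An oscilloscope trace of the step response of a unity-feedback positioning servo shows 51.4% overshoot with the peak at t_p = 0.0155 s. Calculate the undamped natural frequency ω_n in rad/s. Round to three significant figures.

ω_n ≈ 207 rad/s

The overshoot fixes ζ = −ln(OS)/√(π²+ln²(OS)) = 0.207.
From t_p = π/ω_d, ω_d = π/0.0155 = 203 rad/s, so ω_n = ω_d/√(1−ζ²) = 207 rad/s.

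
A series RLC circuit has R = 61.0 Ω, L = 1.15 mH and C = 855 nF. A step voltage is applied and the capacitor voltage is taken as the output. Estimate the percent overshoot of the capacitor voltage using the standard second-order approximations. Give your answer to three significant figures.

%OS ≈ 0.905%

For a series RLC circuit (capacitor voltage as output), ω_n = 1/√(LC) = 1/√(1.15 mH · 855 nF) = 31900 rad/s.
ζ = (R/2)·√(C/L) = (61.0/2)·√(855 nF/1.15 mH) = 0.832.
%OS = 100 e^{−πζ/√(1−ζ²)} with ζ = 0.832 gives 0.905%.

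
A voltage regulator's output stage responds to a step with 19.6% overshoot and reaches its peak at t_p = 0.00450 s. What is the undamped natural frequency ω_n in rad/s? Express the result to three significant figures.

ω_n ≈ 786 rad/s

ζ from %OS: ζ = |ln 0.196|/√(π²+ln²0.196) = 0.460.
From t_p = π/ω_d, ω_d = π/0.00450 = 698 rad/s, so ω_n = ω_d/√(1−ζ²) = 786 rad/s.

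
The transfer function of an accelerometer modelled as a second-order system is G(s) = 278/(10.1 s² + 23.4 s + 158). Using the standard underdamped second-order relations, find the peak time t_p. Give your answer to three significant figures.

t_p ≈ 0.831 s

Dividing through by 10.1: denominator becomes s² + 2.317 s + 15.64.
So ω_n = √15.64 = 3.96 rad/s and ζ = 2.317/(2·3.96) = 0.293.
The damped frequency ω_d = ω_n√(1−ζ²) = 3.78 rad/s. t_p = π/ω_d = 0.831 s.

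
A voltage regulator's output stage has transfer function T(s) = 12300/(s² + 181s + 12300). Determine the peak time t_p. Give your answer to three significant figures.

ω_n = √12300 = 111 rad/s; ζ = 181/(2·111) = 0.816.
ω_d = ω_n√(1−ζ²) = 64.1 rad/s. Then t_p = π/ω_d = 0.0490 s.

t_p ≈ 0.0490 s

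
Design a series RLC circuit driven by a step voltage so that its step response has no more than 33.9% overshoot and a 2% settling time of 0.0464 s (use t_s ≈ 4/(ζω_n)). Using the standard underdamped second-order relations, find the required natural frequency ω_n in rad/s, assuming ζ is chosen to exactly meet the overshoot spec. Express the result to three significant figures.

ω_n ≈ 265 rad/s

ζ = −ln(OS)/√(π² + (ln OS)²). With OS = 0.339, ln OS = −1.082 and ζ = 1.082/3.323 = 0.326.
Then ω_n = 4/(ζ t_s) = 4/(0.326 × 0.0464) = 265 rad/s.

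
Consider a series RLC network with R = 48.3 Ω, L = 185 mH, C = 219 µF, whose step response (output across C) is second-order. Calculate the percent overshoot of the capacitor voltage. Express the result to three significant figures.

For a series RLC circuit (capacitor voltage as output), ω_n = 1/√(LC) = 1/√(185 mH · 219 µF) = 157 rad/s.
ζ = (R/2)·√(C/L) = (48.3/2)·√(219 µF/185 mH) = 0.831.
%OS = 100·exp(−πζ/√(1−ζ²)) = 0.917%.

%OS ≈ 0.917%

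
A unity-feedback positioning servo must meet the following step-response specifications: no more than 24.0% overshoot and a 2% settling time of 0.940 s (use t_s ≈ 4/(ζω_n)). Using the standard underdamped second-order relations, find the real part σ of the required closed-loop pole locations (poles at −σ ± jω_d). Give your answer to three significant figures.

σ ≈ 4.26

The settling-time spec alone fixes σ = ζω_n = 4/t_s = 4/0.940 = 4.26.
(Overshoot then fixes ζ = 0.414 and hence ω_d = σ·√(1−ζ²)/ζ = 9.37 rad/s.)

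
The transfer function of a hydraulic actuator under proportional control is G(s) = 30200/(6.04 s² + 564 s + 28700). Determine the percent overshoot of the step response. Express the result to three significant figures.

%OS ≈ 5.54%

Dividing through by 6.04: denominator becomes s² + 93.38 s + 4752.
So ω_n = √4752 = 68.9 rad/s and ζ = 93.38/(2·68.9) = 0.677.
%OS = 100 e^{−πζ/√(1−ζ²)} with ζ = 0.677 gives 5.54%.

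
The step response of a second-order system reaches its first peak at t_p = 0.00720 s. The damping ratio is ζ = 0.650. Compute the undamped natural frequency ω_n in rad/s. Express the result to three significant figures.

Peak time t_p = π/ω_d, so ω_d = π/t_p = π/0.00720 = 436 rad/s.
ω_n = ω_d/√(1−ζ²) = 436/√0.577 = 574 rad/s.

ω_n ≈ 574 rad/s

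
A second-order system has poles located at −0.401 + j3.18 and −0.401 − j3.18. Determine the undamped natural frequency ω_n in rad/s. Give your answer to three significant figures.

ω_n ≈ 3.21 rad/s

|pole| = ω_n = √(0.401² + 3.18²) = 3.21 rad/s; ζ = cos θ = σ/ω_n = 0.125.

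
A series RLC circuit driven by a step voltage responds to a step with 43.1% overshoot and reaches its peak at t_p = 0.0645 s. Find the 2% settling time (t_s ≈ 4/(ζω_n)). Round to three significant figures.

t_s ≈ 0.307 s

ζ from %OS: ζ = |ln 0.431|/√(π²+ln²0.431) = 0.259.
t_p = π/ω_d ⇒ ω_d = 48.7 rad/s; then ω_n = ω_d/√(1−ζ²) = 50.4 rad/s.
t_s ≈ 4/(ζω_n) = 4/(0.259·50.4) = 0.307 s.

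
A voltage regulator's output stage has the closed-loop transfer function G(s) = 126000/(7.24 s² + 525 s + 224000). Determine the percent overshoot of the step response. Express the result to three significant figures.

%OS ≈ 51.6%

Dividing through by 7.24: denominator becomes s² + 72.51 s + 30940.
So ω_n = √30940 = 176 rad/s and ζ = 72.51/(2·176) = 0.206.
Overshoot: exp(−π·0.206/√(1−0.206²)) = 0.516, i.e. 51.6%.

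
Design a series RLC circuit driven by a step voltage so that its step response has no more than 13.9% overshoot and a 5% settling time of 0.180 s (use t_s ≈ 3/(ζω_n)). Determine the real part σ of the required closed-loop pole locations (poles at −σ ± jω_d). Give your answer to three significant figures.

The settling-time spec alone fixes σ = ζω_n = 3/t_s = 3/0.180 = 16.7.
(Overshoot then fixes ζ = 0.532 and hence ω_d = σ·√(1−ζ²)/ζ = 26.5 rad/s.)

σ ≈ 16.7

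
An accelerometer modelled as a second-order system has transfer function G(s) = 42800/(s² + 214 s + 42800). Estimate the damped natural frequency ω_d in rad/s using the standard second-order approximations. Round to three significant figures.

ω_d ≈ 177 rad/s

Matching coefficients with s² + 2ζω_n s + ω_n² gives ω_n² = 42800 ⇒ ω_n = 207 rad/s, and ζ = 214/(2ω_n) = 0.517.
The damped frequency ω_d = ω_n√(1−ζ²) = 177 rad/s.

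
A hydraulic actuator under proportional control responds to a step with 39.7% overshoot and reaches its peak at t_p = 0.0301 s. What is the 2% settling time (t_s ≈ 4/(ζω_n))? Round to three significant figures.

t_s ≈ 0.130 s

The overshoot fixes ζ = −ln(OS)/√(π²+ln²(OS)) = 0.282.
t_p = π/ω_d ⇒ ω_d = 104 rad/s; then ω_n = ω_d/√(1−ζ²) = 109 rad/s.
t_s ≈ 4/(ζω_n) = 4/(0.282·109) = 0.130 s.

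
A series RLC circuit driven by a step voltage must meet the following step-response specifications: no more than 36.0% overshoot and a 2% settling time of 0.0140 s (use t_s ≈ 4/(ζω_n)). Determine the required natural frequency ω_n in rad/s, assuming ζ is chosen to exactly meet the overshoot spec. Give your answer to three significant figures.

ω_n ≈ 924 rad/s

From %OS = 100·exp(−πζ/√(1−ζ²)), invert to get ζ = −ln(OS)/√(π² + ln²(OS)) with OS = 0.360.
−ln 0.360 = 1.022, so ζ = 1.022/√(π² + 1.044) = 0.309.
Then ω_n = 4/(ζ t_s) = 4/(0.309 × 0.0140) = 924 rad/s.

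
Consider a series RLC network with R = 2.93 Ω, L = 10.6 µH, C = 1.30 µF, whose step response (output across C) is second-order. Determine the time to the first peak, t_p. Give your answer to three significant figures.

For a series RLC circuit (capacitor voltage as output), ω_n = 1/√(LC) = 1/√(10.6 µH · 1.30 µF) = 269000 rad/s.
ζ = (R/2)·√(C/L) = (2.93/2)·√(1.30 µF/10.6 µH) = 0.513.
ω_d = 269000·√(1 − 0.513²) = 231000 rad/s. t_p = π/ω_d = 0.0000136 s.

t_p ≈ 0.0000136 s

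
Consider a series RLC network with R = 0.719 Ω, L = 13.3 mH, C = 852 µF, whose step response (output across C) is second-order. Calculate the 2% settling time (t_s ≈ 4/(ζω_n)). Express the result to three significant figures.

For a series RLC circuit (capacitor voltage as output), ω_n = 1/√(LC) = 1/√(13.3 mH · 852 µF) = 297 rad/s.
ζ = (R/2)·√(C/L) = (0.719/2)·√(852 µF/13.3 mH) = 0.0910.
t_s ≈ 4/(ζω_n) = 0.148 s.

t_s ≈ 0.148 s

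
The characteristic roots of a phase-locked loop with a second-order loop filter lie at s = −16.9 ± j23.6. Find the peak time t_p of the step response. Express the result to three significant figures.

t_p = π/ω_d with ω_d = 23.6 (the imaginary part), so t_p = 0.133 s.

t_p ≈ 0.133 s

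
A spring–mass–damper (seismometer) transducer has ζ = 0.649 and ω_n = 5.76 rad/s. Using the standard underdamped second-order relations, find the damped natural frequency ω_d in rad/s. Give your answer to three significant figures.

ω_d = ω_n√(1−ζ²) = 5.76·√0.579 = 4.38 rad/s.

ω_d ≈ 4.38 rad/s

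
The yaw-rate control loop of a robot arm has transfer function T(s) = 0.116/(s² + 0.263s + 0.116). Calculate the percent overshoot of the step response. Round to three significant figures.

%OS ≈ 26.8%

Comparing the denominator to s² + 2ζω_n s + ω_n²: ω_n = √0.116 = 0.341 rad/s, and 2ζω_n = 0.263 so ζ = 0.263/(2·0.341) = 0.386.
Overshoot: exp(−π·0.386/√(1−0.386²)) = 0.268, i.e. 26.8%.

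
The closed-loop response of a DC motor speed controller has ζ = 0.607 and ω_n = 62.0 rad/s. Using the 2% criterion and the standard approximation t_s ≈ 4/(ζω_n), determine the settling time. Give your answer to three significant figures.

t_s ≈ 4/(ζω_n) = 4/(0.607 × 62.0) = 0.106 s.

t_s ≈ 0.106 s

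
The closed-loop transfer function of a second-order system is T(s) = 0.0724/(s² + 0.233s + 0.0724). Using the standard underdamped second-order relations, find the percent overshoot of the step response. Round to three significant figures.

%OS ≈ 22.1%

ω_n = √0.0724 = 0.269 rad/s; ζ = 0.233/(2·0.269) = 0.433.
%OS = 100·exp(−πζ/√(1−ζ²)) = 22.1%.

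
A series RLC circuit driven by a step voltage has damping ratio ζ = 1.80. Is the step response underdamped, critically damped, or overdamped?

Since ζ = 1.80 > 1, the system is overdamped.

overdamped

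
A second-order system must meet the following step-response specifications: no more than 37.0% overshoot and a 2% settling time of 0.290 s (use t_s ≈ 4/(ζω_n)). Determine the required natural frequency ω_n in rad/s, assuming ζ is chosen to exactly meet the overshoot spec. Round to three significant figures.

ω_n ≈ 45.7 rad/s

ζ = −ln(OS)/√(π² + (ln OS)²). With OS = 0.370, ln OS = −0.9943 and ζ = 0.9943/3.295 = 0.302.
Then ω_n = 4/(ζ t_s) = 4/(0.302 × 0.290) = 45.7 rad/s.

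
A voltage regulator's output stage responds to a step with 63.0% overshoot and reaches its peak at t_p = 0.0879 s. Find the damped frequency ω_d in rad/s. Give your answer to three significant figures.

t_p = π/ω_d, so ω_d = π/0.0879 = 35.7 rad/s.

ω_d ≈ 35.7 rad/s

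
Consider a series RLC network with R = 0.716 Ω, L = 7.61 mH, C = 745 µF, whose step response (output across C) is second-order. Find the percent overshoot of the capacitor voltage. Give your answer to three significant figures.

For a series RLC circuit (capacitor voltage as output), ω_n = 1/√(LC) = 1/√(7.61 mH · 745 µF) = 420 rad/s.
ζ = (R/2)·√(C/L) = (0.716/2)·√(745 µF/7.61 mH) = 0.112.
Overshoot: exp(−π·0.112/√(1−0.112²)) = 0.702, i.e. 70.2%.

%OS ≈ 70.2%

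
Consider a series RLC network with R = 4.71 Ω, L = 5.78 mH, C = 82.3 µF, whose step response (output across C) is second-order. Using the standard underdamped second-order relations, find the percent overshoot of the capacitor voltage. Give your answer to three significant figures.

For a series RLC circuit (capacitor voltage as output), ω_n = 1/√(LC) = 1/√(5.78 mH · 82.3 µF) = 1450 rad/s.
ζ = (R/2)·√(C/L) = (4.71/2)·√(82.3 µF/5.78 mH) = 0.281.
Overshoot: exp(−π·0.281/√(1−0.281²)) = 0.399, i.e. 39.9%.

%OS ≈ 39.9%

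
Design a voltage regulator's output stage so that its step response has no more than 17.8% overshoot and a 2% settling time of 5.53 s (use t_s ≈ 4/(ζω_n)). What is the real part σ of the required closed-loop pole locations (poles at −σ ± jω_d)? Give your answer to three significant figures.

σ ≈ 0.723

The settling-time spec alone fixes σ = ζω_n = 4/t_s = 4/5.53 = 0.723.
(Overshoot then fixes ζ = 0.482 and hence ω_d = σ·√(1−ζ²)/ζ = 1.32 rad/s.)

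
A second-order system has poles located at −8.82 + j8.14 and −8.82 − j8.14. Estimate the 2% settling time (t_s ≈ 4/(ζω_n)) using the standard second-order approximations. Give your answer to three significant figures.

For poles at −σ ± jω_d, ζω_n = σ = 8.82, so t_s ≈ 4/σ = 0.454 s.

t_s ≈ 0.454 s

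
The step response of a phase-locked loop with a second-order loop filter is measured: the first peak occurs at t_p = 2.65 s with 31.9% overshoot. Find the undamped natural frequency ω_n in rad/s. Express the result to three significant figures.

From the overshoot, ζ = −ln(OS)/√(π²+ln²(OS)) = 0.342.
From t_p = π/ω_d, ω_d = π/2.65 = 1.19 rad/s, so ω_n = ω_d/√(1−ζ²) = 1.26 rad/s.

ω_n ≈ 1.26 rad/s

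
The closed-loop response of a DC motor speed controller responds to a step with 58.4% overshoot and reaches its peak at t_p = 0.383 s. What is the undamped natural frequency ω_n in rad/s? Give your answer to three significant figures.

From the overshoot, ζ = −ln(OS)/√(π²+ln²(OS)) = 0.169.
t_p = π/ω_d ⇒ ω_d = 8.20 rad/s; then ω_n = ω_d/√(1−ζ²) = 8.32 rad/s.

ω_n ≈ 8.32 rad/s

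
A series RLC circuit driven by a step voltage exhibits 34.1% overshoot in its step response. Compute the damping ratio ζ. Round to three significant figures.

ζ ≈ 0.324

Inverting the overshoot relation: ζ = |ln 0.341|/√(π² + ln²0.341) = 0.324.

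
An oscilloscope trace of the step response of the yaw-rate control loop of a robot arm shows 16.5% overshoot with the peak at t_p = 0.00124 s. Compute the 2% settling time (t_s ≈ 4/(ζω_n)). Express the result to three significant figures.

ζ from %OS: ζ = |ln 0.165|/√(π²+ln²0.165) = 0.498.
t_p = π/ω_d ⇒ ω_d = 2530 rad/s; then ω_n = ω_d/√(1−ζ²) = 2920 rad/s.
t_s ≈ 4/(ζω_n) = 4/(0.498·2920) = 0.00275 s.

t_s ≈ 0.00275 s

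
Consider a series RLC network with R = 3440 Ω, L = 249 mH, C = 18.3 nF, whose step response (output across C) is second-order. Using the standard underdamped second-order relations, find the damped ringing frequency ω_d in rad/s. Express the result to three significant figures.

For a series RLC circuit (capacitor voltage as output), ω_n = 1/√(LC) = 1/√(249 mH · 18.3 nF) = 14800 rad/s.
ζ = (R/2)·√(C/L) = (3440/2)·√(18.3 nF/249 mH) = 0.466.
The damped frequency ω_d = ω_n√(1−ζ²) = 13100 rad/s.

ω_d ≈ 13100 rad/s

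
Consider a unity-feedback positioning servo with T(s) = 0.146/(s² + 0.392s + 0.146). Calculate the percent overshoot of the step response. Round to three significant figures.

ω_n = √0.146 = 0.382 rad/s; ζ = 0.392/(2·0.382) = 0.513.
Overshoot: exp(−π·0.513/√(1−0.513²)) = 0.153, i.e. 15.3%.

%OS ≈ 15.3%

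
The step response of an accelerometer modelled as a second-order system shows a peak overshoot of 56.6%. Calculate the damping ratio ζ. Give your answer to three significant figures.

From %OS = 100·exp(−πζ/√(1−ζ²)), invert to get ζ = −ln(OS)/√(π² + ln²(OS)) with OS = 0.566.
−ln 0.566 = 0.5692, so ζ = 0.5692/√(π² + 0.3239) = 0.178.

ζ ≈ 0.178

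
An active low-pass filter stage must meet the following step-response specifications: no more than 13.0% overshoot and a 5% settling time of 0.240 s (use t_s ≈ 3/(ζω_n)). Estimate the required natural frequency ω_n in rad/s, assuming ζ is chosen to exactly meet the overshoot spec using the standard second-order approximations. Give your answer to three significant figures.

ζ = −ln(OS)/√(π² + (ln OS)²). With OS = 0.130, ln OS = −2.040 and ζ = 2.040/3.746 = 0.545.
From t_s ≈ 3/(ζω_n): ω_n = 3/(ζ·t_s) = 3/(0.545·0.240) = 23.0 rad/s.

ω_n ≈ 23.0 rad/s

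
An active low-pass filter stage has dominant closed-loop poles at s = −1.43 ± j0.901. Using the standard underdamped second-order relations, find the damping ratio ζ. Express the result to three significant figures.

ζ ≈ 0.846

The poles are at −σ ± jω_d with σ = 1.43 and ω_d = 0.901, so ω_n = √(σ²+ω_d²) = 1.69 rad/s and ζ = σ/ω_n = 0.846.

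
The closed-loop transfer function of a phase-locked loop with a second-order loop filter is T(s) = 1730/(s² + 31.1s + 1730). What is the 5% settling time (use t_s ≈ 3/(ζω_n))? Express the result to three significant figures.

Matching coefficients with s² + 2ζω_n s + ω_n² gives ω_n² = 1730 ⇒ ω_n = 41.6 rad/s, and ζ = 31.1/(2ω_n) = 0.374.
t_s ≈ 3/(ζω_n) = 3/(0.374·41.6) = 0.193 s.

t_s ≈ 0.193 s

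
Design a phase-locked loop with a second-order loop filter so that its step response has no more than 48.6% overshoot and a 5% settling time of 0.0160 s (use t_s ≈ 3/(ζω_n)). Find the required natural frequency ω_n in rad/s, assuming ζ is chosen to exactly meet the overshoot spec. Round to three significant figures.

ω_n ≈ 838 rad/s

ζ = −ln(OS)/√(π² + (ln OS)²). With OS = 0.486, ln OS = −0.7215 and ζ = 0.7215/3.223 = 0.224.
From t_s ≈ 3/(ζω_n): ω_n = 3/(ζ·t_s) = 3/(0.224·0.0160) = 838 rad/s.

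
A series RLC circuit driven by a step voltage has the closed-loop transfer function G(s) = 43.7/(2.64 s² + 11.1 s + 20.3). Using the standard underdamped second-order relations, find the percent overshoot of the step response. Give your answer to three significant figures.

%OS ≈ 2.59%

Dividing through by 2.64: denominator becomes s² + 4.205 s + 7.689.
So ω_n = √7.689 = 2.77 rad/s and ζ = 4.205/(2·2.77) = 0.758.
%OS = 100 e^{−πζ/√(1−ζ²)} with ζ = 0.758 gives 2.59%.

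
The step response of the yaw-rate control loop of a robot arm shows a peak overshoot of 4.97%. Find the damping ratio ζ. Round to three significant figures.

Inverting the overshoot relation: ζ = |ln 0.0497|/√(π² + ln²0.0497) = 0.691.

ζ ≈ 0.691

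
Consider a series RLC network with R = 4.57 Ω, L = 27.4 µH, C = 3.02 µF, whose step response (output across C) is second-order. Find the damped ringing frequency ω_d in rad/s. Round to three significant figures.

For a series RLC circuit (capacitor voltage as output), ω_n = 1/√(LC) = 1/√(27.4 µH · 3.02 µF) = 110000 rad/s.
ζ = (R/2)·√(C/L) = (4.57/2)·√(3.02 µF/27.4 µH) = 0.759.
The damped frequency ω_d = ω_n√(1−ζ²) = 71600 rad/s.

ω_d ≈ 71600 rad/s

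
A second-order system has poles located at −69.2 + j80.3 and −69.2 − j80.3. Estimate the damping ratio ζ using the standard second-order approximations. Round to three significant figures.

ζ ≈ 0.653

The poles are at −σ ± jω_d with σ = 69.2 and ω_d = 80.3, so ω_n = √(σ²+ω_d²) = 106 rad/s and ζ = σ/ω_n = 0.653.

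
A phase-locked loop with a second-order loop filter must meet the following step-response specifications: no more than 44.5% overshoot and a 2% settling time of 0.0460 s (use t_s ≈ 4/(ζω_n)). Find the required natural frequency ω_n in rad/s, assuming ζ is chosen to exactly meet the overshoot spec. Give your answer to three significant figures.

ω_n ≈ 348 rad/s

Inverting the overshoot relation: ζ = |ln 0.445|/√(π² + ln²0.445) = 0.250.
From t_s ≈ 4/(ζω_n): ω_n = 4/(ζ·t_s) = 4/(0.250·0.0460) = 348 rad/s.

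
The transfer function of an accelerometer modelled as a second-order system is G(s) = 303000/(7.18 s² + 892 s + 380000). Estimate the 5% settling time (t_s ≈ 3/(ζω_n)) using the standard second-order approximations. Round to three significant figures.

Dividing through by 7.18: denominator becomes s² + 124.2 s + 52920.
So ω_n = √52920 = 230 rad/s and ζ = 124.2/(2·230) = 0.270.
t_s ≈ 3/(ζω_n) = 0.0483 s.

t_s ≈ 0.0483 s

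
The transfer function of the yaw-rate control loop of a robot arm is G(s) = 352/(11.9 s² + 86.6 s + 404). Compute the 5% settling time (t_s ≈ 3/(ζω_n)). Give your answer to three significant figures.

Dividing through by 11.9: denominator becomes s² + 7.277 s + 33.95.
So ω_n = √33.95 = 5.83 rad/s and ζ = 7.277/(2·5.83) = 0.624.
t_s ≈ 3/(ζω_n) = 0.824 s.

t_s ≈ 0.824 s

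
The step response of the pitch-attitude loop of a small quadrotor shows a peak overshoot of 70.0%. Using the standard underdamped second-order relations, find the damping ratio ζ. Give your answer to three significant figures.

ζ ≈ 0.113

From %OS = 100·exp(−πζ/√(1−ζ²)), invert to get ζ = −ln(OS)/√(π² + ln²(OS)) with OS = 0.700.
−ln 0.700 = 0.3567, so ζ = 0.3567/√(π² + 0.1272) = 0.113.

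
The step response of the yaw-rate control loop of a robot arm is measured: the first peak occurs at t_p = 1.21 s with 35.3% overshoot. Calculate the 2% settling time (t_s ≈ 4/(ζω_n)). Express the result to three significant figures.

From the overshoot, ζ = −ln(OS)/√(π²+ln²(OS)) = 0.315.
From t_p = π/ω_d, ω_d = π/1.21 = 2.60 rad/s, so ω_n = ω_d/√(1−ζ²) = 2.74 rad/s.
t_s ≈ 4/(ζω_n) = 4/(0.315·2.74) = 4.65 s.

t_s ≈ 4.65 s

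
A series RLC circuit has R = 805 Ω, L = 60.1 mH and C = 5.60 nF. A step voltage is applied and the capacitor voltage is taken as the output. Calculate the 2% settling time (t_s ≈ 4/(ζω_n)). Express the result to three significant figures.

For a series RLC circuit (capacitor voltage as output), ω_n = 1/√(LC) = 1/√(60.1 mH · 5.60 nF) = 54500 rad/s.
ζ = (R/2)·√(C/L) = (805/2)·√(5.60 nF/60.1 mH) = 0.123.
t_s ≈ 4/(ζω_n) = 0.000597 s.

t_s ≈ 0.000597 s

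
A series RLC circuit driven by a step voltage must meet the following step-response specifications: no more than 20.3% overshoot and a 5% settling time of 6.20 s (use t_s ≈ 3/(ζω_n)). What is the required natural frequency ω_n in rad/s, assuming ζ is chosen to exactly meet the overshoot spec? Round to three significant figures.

Inverting the overshoot relation: ζ = |ln 0.203|/√(π² + ln²0.203) = 0.453.
From t_s ≈ 3/(ζω_n): ω_n = 3/(ζ·t_s) = 3/(0.453·6.20) = 1.07 rad/s.

ω_n ≈ 1.07 rad/s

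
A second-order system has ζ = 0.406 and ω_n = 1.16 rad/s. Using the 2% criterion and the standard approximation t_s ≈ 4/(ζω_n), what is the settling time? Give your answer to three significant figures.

t_s ≈ 8.49 s

t_s ≈ 4/(ζω_n) = 4/(0.406 × 1.16) = 8.49 s.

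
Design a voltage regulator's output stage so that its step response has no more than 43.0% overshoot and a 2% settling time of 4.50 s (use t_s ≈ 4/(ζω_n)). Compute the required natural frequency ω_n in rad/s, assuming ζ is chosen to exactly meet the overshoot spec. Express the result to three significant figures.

ω_n ≈ 3.43 rad/s

From %OS = 100·exp(−πζ/√(1−ζ²)), invert to get ζ = −ln(OS)/√(π² + ln²(OS)) with OS = 0.430.
−ln 0.430 = 0.8440, so ζ = 0.8440/√(π² + 0.7123) = 0.259.
From t_s ≈ 4/(ζω_n): ω_n = 4/(ζ·t_s) = 4/(0.259·4.50) = 3.43 rad/s.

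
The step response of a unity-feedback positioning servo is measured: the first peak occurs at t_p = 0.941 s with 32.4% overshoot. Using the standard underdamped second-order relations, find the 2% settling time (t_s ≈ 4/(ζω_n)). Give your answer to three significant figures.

t_s ≈ 3.34 s

ζ from %OS: ζ = |ln 0.324|/√(π²+ln²0.324) = 0.338.
t_p = π/ω_d ⇒ ω_d = 3.34 rad/s; then ω_n = ω_d/√(1−ζ²) = 3.55 rad/s.
t_s ≈ 4/(ζω_n) = 4/(0.338·3.55) = 3.34 s.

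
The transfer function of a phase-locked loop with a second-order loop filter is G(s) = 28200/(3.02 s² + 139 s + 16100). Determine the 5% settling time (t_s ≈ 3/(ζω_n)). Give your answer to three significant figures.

t_s ≈ 0.130 s

Dividing through by 3.02: denominator becomes s² + 46.03 s + 5331.
So ω_n = √5331 = 73.0 rad/s and ζ = 46.03/(2·73.0) = 0.315.
t_s ≈ 3/(ζω_n) = 0.130 s.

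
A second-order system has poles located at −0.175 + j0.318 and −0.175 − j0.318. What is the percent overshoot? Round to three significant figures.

The poles are at −σ ± jω_d with σ = 0.175 and ω_d = 0.318, so ω_n = √(σ²+ω_d²) = 0.363 rad/s and ζ = σ/ω_n = 0.482.
%OS = 100·exp(−πζ/√(1−ζ²)) = 17.7%.

%OS ≈ 17.7%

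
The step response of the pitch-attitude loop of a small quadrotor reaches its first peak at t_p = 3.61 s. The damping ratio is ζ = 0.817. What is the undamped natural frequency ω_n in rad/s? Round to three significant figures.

ω_n ≈ 1.51 rad/s

Peak time t_p = π/ω_d, so ω_d = π/t_p = π/3.61 = 0.870 rad/s.
ω_n = ω_d/√(1−ζ²) = 0.870/√0.333 = 1.51 rad/s.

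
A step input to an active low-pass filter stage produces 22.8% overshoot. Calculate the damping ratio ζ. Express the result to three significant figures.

Inverting the overshoot relation: ζ = |ln 0.228|/√(π² + ln²0.228) = 0.426.

ζ ≈ 0.426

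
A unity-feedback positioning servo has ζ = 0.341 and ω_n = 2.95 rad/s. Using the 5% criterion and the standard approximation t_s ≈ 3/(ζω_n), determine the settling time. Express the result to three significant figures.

t_s ≈ 2.98 s

t_s ≈ 3/(ζω_n) = 3/(0.341 × 2.95) = 2.98 s.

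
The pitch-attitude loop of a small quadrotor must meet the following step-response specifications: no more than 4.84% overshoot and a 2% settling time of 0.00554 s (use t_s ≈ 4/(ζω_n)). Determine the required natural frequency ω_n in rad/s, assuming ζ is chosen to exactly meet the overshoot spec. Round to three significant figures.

From %OS = 100·exp(−πζ/√(1−ζ²)), invert to get ζ = −ln(OS)/√(π² + ln²(OS)) with OS = 0.0484.
−ln 0.0484 = 3.028, so ζ = 3.028/√(π² + 9.170) = 0.694.
From t_s ≈ 4/(ζω_n): ω_n = 4/(ζ·t_s) = 4/(0.694·0.00554) = 1040 rad/s.

ω_n ≈ 1040 rad/s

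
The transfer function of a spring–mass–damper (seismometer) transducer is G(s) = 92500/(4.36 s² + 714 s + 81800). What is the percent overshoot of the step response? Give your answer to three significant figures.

Dividing through by 4.36: denominator becomes s² + 163.8 s + 18760.
So ω_n = √18760 = 137 rad/s and ζ = 163.8/(2·137) = 0.598.
Overshoot: exp(−π·0.598/√(1−0.598²)) = 0.0961, i.e. 9.61%.

%OS ≈ 9.61%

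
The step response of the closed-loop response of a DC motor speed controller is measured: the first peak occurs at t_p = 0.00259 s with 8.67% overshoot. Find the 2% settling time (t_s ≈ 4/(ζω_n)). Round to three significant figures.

From the overshoot, ζ = −ln(OS)/√(π²+ln²(OS)) = 0.614.
t_p = π/ω_d ⇒ ω_d = 1210 rad/s; then ω_n = ω_d/√(1−ζ²) = 1540 rad/s.
t_s ≈ 4/(ζω_n) = 4/(0.614·1540) = 0.00424 s.

t_s ≈ 0.00424 s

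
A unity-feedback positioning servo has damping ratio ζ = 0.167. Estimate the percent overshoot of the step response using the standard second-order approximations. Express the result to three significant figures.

%OS ≈ 58.7%

For an underdamped second-order system, %OS = 100·exp(−πζ/√(1−ζ²)).
πζ/√(1−ζ²) = π·0.167/√(1−0.0279) = 0.5321, so %OS = 100·e^(−0.5321) = 58.7%.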